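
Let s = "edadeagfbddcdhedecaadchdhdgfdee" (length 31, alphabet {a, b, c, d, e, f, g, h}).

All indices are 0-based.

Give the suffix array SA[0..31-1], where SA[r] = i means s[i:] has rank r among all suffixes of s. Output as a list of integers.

rank | idx | suffix
   0 |  18 | aadchdhdgfdee
   1 |  19 | adchdhdgfdee
   2 |   2 | adeagfbddcdhedecaadchdhdgfdee
   3 |   5 | agfbddcdhedecaadchdhdgfdee
   4 |   8 | bddcdhedecaadchdhdgfdee
   5 |  17 | caadchdhdgfdee
   6 |  11 | cdhedecaadchdhdgfdee
   7 |  21 | chdhdgfdee
   8 |   1 | dadeagfbddcdhedecaadchdhdgfdee
   9 |  10 | dcdhedecaadchdhdgfdee
  10 |  20 | dchdhdgfdee
  11 |   9 | ddcdhedecaadchdhdgfdee
  12 |   3 | deagfbddcdhedecaadchdhdgfdee
  13 |  15 | decaadchdhdgfdee
  14 |  28 | dee
  15 |  25 | dgfdee
  16 |  23 | dhdgfdee
  17 |  12 | dhedecaadchdhdgfdee
  18 |  30 | e
  19 |   4 | eagfbddcdhedecaadchdhdgfdee
  20 |  16 | ecaadchdhdgfdee
  21 |   0 | edadeagfbddcdhedecaadchdhdgfdee
  22 |  14 | edecaadchdhdgfdee
  23 |  29 | ee
  24 |   7 | fbddcdhedecaadchdhdgfdee
  25 |  27 | fdee
  26 |   6 | gfbddcdhedecaadchdhdgfdee
  27 |  26 | gfdee
  28 |  24 | hdgfdee
  29 |  22 | hdhdgfdee
  30 |  13 | hedecaadchdhdgfdee

[18, 19, 2, 5, 8, 17, 11, 21, 1, 10, 20, 9, 3, 15, 28, 25, 23, 12, 30, 4, 16, 0, 14, 29, 7, 27, 6, 26, 24, 22, 13]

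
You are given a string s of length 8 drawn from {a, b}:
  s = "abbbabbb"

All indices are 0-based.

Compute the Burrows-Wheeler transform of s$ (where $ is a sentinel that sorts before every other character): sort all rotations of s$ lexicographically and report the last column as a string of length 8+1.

bb$bbbbaa

rank  rotation   last
    0  $abbbabbb  b
    1  abbb$abbb  b
    2  abbbabbb$  $
    3  b$abbbabb  b
    4  babbb$abb  b
    5  bb$abbbab  b
    6  bbabbb$ab  b
    7  bbb$abbba  a
    8  bbbabbb$a  a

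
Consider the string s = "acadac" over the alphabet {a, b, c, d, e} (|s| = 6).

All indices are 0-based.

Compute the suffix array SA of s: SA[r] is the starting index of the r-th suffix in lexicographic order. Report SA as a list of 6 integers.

[4, 0, 2, 5, 1, 3]

rank→(start, suffix):
  0 → (4, 'ac')
  1 → (0, 'acadac')
  2 → (2, 'adac')
  3 → (5, 'c')
  4 → (1, 'cadac')
  5 → (3, 'dac')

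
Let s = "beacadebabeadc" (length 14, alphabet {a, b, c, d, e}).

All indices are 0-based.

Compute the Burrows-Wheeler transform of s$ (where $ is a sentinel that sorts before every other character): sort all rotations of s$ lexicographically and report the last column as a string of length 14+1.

cbeece$adaaabbd

rank  rotation         last
    0  $beacadebabeadc  c
    1  abeadc$beacadeb  b
    2  acadebabeadc$be  e
    3  adc$beacadebabe  e
    4  adebabeadc$beac  c
    5  babeadc$beacade  e
    6  beacadebabeadc$  $
    7  beadc$beacadeba  a
    8  c$beacadebabead  d
    9  cadebabeadc$bea  a
   10  dc$beacadebabea  a
   11  debabeadc$beaca  a
   12  eacadebabeadc$b  b
   13  eadc$beacadebab  b
   14  ebabeadc$beacad  d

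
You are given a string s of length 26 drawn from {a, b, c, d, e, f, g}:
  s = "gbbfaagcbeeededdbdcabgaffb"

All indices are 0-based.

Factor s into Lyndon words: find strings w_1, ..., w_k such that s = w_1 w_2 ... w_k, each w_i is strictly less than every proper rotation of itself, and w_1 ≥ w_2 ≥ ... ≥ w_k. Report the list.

["g", "bbf", "aagcbeeededdbdcabgaffb"]

emit factor 1: 'g' (i=0, period=1)
emit factor 2: 'bbf' (i=1, period=3)
emit factor 3: 'aagcbeeededdbdcabgaffb' (i=4, period=22)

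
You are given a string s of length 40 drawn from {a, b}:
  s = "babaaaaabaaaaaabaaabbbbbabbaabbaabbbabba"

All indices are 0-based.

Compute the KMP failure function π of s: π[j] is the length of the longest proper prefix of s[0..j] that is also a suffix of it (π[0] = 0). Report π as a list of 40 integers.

π[0] = 0
j=1 s[j]='a': π[1]=0 (border '')
j=2 s[j]='b': π[2]=1 (border 'b')
j=3 s[j]='a': π[3]=2 (border 'ba')
j=4 s[j]='a': k: 2→0; π[4]=0 (border '')
j=5 s[j]='a': π[5]=0 (border '')
j=6 s[j]='a': π[6]=0 (border '')
j=7 s[j]='a': π[7]=0 (border '')
j=8 s[j]='b': π[8]=1 (border 'b')
j=9 s[j]='a': π[9]=2 (border 'ba')
j=10 s[j]='a': k: 2→0; π[10]=0 (border '')
j=11 s[j]='a': π[11]=0 (border '')
j=12 s[j]='a': π[12]=0 (border '')
j=13 s[j]='a': π[13]=0 (border '')
j=14 s[j]='a': π[14]=0 (border '')
j=15 s[j]='b': π[15]=1 (border 'b')
j=16 s[j]='a': π[16]=2 (border 'ba')
j=17 s[j]='a': k: 2→0; π[17]=0 (border '')
j=18 s[j]='a': π[18]=0 (border '')
j=19 s[j]='b': π[19]=1 (border 'b')
j=20 s[j]='b': k: 1→0; π[20]=1 (border 'b')
j=21 s[j]='b': k: 1→0; π[21]=1 (border 'b')
j=22 s[j]='b': k: 1→0; π[22]=1 (border 'b')
j=23 s[j]='b': k: 1→0; π[23]=1 (border 'b')
j=24 s[j]='a': π[24]=2 (border 'ba')
j=25 s[j]='b': π[25]=3 (border 'bab')
j=26 s[j]='b': k: 3→1→0; π[26]=1 (border 'b')
j=27 s[j]='a': π[27]=2 (border 'ba')
j=28 s[j]='a': k: 2→0; π[28]=0 (border '')
j=29 s[j]='b': π[29]=1 (border 'b')
j=30 s[j]='b': k: 1→0; π[30]=1 (border 'b')
j=31 s[j]='a': π[31]=2 (border 'ba')
j=32 s[j]='a': k: 2→0; π[32]=0 (border '')
j=33 s[j]='b': π[33]=1 (border 'b')
j=34 s[j]='b': k: 1→0; π[34]=1 (border 'b')
j=35 s[j]='b': k: 1→0; π[35]=1 (border 'b')
j=36 s[j]='a': π[36]=2 (border 'ba')
j=37 s[j]='b': π[37]=3 (border 'bab')
j=38 s[j]='b': k: 3→1→0; π[38]=1 (border 'b')
j=39 s[j]='a': π[39]=2 (border 'ba')

[0, 0, 1, 2, 0, 0, 0, 0, 1, 2, 0, 0, 0, 0, 0, 1, 2, 0, 0, 1, 1, 1, 1, 1, 2, 3, 1, 2, 0, 1, 1, 2, 0, 1, 1, 1, 2, 3, 1, 2]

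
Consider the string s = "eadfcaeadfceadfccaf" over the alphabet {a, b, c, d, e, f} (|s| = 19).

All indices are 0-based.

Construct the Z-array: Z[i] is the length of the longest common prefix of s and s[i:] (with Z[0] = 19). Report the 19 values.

[19, 0, 0, 0, 0, 0, 5, 0, 0, 0, 0, 5, 0, 0, 0, 0, 0, 0, 0]

Z[0]=19
i=1: outside box; Z[1]=0
i=2: outside box; Z[2]=0
i=3: outside box; Z[3]=0
i=4: outside box; Z[4]=0
i=5: outside box; Z[5]=0
i=6: outside box; Z[6]=5 scan→box=[6,11)
i=7: min(r-i=4, Z[1]=0)=0; Z[7]=0
i=8: min(r-i=3, Z[2]=0)=0; Z[8]=0
i=9: min(r-i=2, Z[3]=0)=0; Z[9]=0
i=10: min(r-i=1, Z[4]=0)=0; Z[10]=0
i=11: outside box; Z[11]=5 scan→box=[11,16)
i=12: min(r-i=4, Z[1]=0)=0; Z[12]=0
i=13: min(r-i=3, Z[2]=0)=0; Z[13]=0
i=14: min(r-i=2, Z[3]=0)=0; Z[14]=0
i=15: min(r-i=1, Z[4]=0)=0; Z[15]=0
i=16: outside box; Z[16]=0
i=17: outside box; Z[17]=0
i=18: outside box; Z[18]=0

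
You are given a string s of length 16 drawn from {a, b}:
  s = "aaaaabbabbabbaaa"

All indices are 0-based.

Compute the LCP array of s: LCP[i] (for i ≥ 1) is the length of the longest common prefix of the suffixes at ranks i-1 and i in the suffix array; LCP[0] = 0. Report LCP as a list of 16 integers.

sorted suffixes:
  #0 SA[0]=15  'a'
  #1 SA[1]=14  'aa'
  #2 SA[2]=13  'aaa'
  #3 SA[3]=0  'aaaaabbabbabbaaa'
  #4 SA[4]=1  'aaaabbabbabbaaa'
  #5 SA[5]=2  'aaabbabbabbaaa'
  #6 SA[6]=3  'aabbabbabbaaa'
  #7 SA[7]=10  'abbaaa'
  #8 SA[8]=7  'abbabbaaa'
  #9 SA[9]=4  'abbabbabbaaa'
  #10 SA[10]=12  'baaa'
  #11 SA[11]=9  'babbaaa'
  #12 SA[12]=6  'babbabbaaa'
  #13 SA[13]=11  'bbaaa'
  #14 SA[14]=8  'bbabbaaa'
  #15 SA[15]=5  'bbabbabbaaa'

SA = [15, 14, 13, 0, 1, 2, 3, 10, 7, 4, 12, 9, 6, 11, 8, 5]
[i] adj suffixes → lcp
  [1] 15/14 → 1 ('a')
  [2] 14/13 → 2 ('aa')
  [3] 13/0 → 3 ('aaa')
  [4] 0/1 → 4 ('aaaa')
  [5] 1/2 → 3 ('aaa')
  [6] 2/3 → 2 ('aa')
  [7] 3/10 → 1 ('a')
  [8] 10/7 → 4 ('abba')
  [9] 7/4 → 7 ('abbabba')
  [10] 4/12 → 0 ('')
  [11] 12/9 → 2 ('ba')
  [12] 9/6 → 5 ('babba')
  [13] 6/11 → 1 ('b')
  [14] 11/8 → 3 ('bba')
  [15] 8/5 → 6 ('bbabba')

[0, 1, 2, 3, 4, 3, 2, 1, 4, 7, 0, 2, 5, 1, 3, 6]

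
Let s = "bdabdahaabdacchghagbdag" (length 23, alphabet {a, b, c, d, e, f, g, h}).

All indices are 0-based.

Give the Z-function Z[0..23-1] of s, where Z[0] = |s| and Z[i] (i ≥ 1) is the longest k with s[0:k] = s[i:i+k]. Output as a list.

[23, 0, 0, 3, 0, 0, 0, 0, 0, 3, 0, 0, 0, 0, 0, 0, 0, 0, 0, 3, 0, 0, 0]

Z[0]=23
i=1: fresh scan; Z[1]=0
i=2: fresh scan; Z[2]=0
i=3: fresh scan; Z[3]=3 extend→box=[3,6)
i=4: min(r-i=2, Z[1]=0)=0; Z[4]=0
i=5: min(r-i=1, Z[2]=0)=0; Z[5]=0
i=6: fresh scan; Z[6]=0
i=7: fresh scan; Z[7]=0
i=8: fresh scan; Z[8]=0
i=9: fresh scan; Z[9]=3 extend→box=[9,12)
i=10: min(r-i=2, Z[1]=0)=0; Z[10]=0
i=11: min(r-i=1, Z[2]=0)=0; Z[11]=0
i=12: fresh scan; Z[12]=0
i=13: fresh scan; Z[13]=0
i=14: fresh scan; Z[14]=0
i=15: fresh scan; Z[15]=0
i=16: fresh scan; Z[16]=0
i=17: fresh scan; Z[17]=0
i=18: fresh scan; Z[18]=0
i=19: fresh scan; Z[19]=3 extend→box=[19,22)
i=20: min(r-i=2, Z[1]=0)=0; Z[20]=0
i=21: min(r-i=1, Z[2]=0)=0; Z[21]=0
i=22: fresh scan; Z[22]=0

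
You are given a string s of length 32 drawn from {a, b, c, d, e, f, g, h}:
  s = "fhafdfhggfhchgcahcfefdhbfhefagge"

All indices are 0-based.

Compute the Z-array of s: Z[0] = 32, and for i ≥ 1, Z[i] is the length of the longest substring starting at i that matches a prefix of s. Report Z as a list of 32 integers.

[32, 0, 0, 1, 0, 2, 0, 0, 0, 2, 0, 0, 0, 0, 0, 0, 0, 0, 1, 0, 1, 0, 0, 0, 2, 0, 0, 1, 0, 0, 0, 0]

Z[0]=32
i=1: outside box; Z[1]=0
i=2: outside box; Z[2]=0
i=3: outside box; Z[3]=1 extend→box=[3,4)
i=4: outside box; Z[4]=0
i=5: outside box; Z[5]=2 extend→box=[5,7)
i=6: min(r-i=1, Z[1]=0)=0; Z[6]=0
i=7: outside box; Z[7]=0
i=8: outside box; Z[8]=0
i=9: outside box; Z[9]=2 extend→box=[9,11)
i=10: min(r-i=1, Z[1]=0)=0; Z[10]=0
i=11: outside box; Z[11]=0
i=12: outside box; Z[12]=0
i=13: outside box; Z[13]=0
i=14: outside box; Z[14]=0
i=15: outside box; Z[15]=0
i=16: outside box; Z[16]=0
i=17: outside box; Z[17]=0
i=18: outside box; Z[18]=1 extend→box=[18,19)
i=19: outside box; Z[19]=0
i=20: outside box; Z[20]=1 extend→box=[20,21)
i=21: outside box; Z[21]=0
i=22: outside box; Z[22]=0
i=23: outside box; Z[23]=0
i=24: outside box; Z[24]=2 extend→box=[24,26)
i=25: min(r-i=1, Z[1]=0)=0; Z[25]=0
i=26: outside box; Z[26]=0
i=27: outside box; Z[27]=1 extend→box=[27,28)
i=28: outside box; Z[28]=0
i=29: outside box; Z[29]=0
i=30: outside box; Z[30]=0
i=31: outside box; Z[31]=0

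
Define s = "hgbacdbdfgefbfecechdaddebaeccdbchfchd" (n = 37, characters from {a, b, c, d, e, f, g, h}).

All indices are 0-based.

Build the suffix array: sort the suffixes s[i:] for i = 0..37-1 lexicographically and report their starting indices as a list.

[3, 20, 25, 2, 24, 30, 6, 12, 27, 28, 4, 15, 34, 17, 31, 36, 19, 29, 5, 21, 22, 7, 23, 26, 14, 16, 10, 11, 33, 13, 8, 1, 9, 35, 18, 32, 0]

rank→(start, suffix):
  0 → (3, 'acdbdfgefbfecechdaddebaeccdbchfchd')
  1 → (20, 'addebaeccdbchfchd')
  2 → (25, 'aeccdbchfchd')
  3 → (2, 'bacdbdfgefbfecechdaddebaeccdbchfchd')
  4 → (24, 'baeccdbchfchd')
  5 → (30, 'bchfchd')
  6 → (6, 'bdfgefbfecechdaddebaeccdbchfchd')
  7 → (12, 'bfecechdaddebaeccdbchfchd')
  8 → (27, 'ccdbchfchd')
  9 → (28, 'cdbchfchd')
  10 → (4, 'cdbdfgefbfecechdaddebaeccdbchfchd')
  11 → (15, 'cechdaddebaeccdbchfchd')
  12 → (34, 'chd')
  13 → (17, 'chdaddebaeccdbchfchd')
  14 → (31, 'chfchd')
  15 → (36, 'd')
  16 → (19, 'daddebaeccdbchfchd')
  17 → (29, 'dbchfchd')
  18 → (5, 'dbdfgefbfecechdaddebaeccdbchfchd')
  19 → (21, 'ddebaeccdbchfchd')
  20 → (22, 'debaeccdbchfchd')
  21 → (7, 'dfgefbfecechdaddebaeccdbchfchd')
  22 → (23, 'ebaeccdbchfchd')
  23 → (26, 'eccdbchfchd')
  24 → (14, 'ecechdaddebaeccdbchfchd')
  25 → (16, 'echdaddebaeccdbchfchd')
  26 → (10, 'efbfecechdaddebaeccdbchfchd')
  27 → (11, 'fbfecechdaddebaeccdbchfchd')
  28 → (33, 'fchd')
  29 → (13, 'fecechdaddebaeccdbchfchd')
  30 → (8, 'fgefbfecechdaddebaeccdbchfchd')
  31 → (1, 'gbacdbdfgefbfecechdaddebaeccdbchfchd')
  32 → (9, 'gefbfecechdaddebaeccdbchfchd')
  33 → (35, 'hd')
  34 → (18, 'hdaddebaeccdbchfchd')
  35 → (32, 'hfchd')
  36 → (0, 'hgbacdbdfgefbfecechdaddebaeccdbchfchd')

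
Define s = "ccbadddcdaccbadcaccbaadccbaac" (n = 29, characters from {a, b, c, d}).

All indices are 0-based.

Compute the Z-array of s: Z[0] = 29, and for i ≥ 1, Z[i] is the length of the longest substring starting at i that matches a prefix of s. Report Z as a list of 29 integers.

[29, 1, 0, 0, 0, 0, 0, 1, 0, 0, 5, 1, 0, 0, 0, 1, 0, 4, 1, 0, 0, 0, 0, 4, 1, 0, 0, 0, 1]

Z[0]=29
i=1: outside box; Z[1]=1 extend→box=[1,2)
i=2: outside box; Z[2]=0
i=3: outside box; Z[3]=0
i=4: outside box; Z[4]=0
i=5: outside box; Z[5]=0
i=6: outside box; Z[6]=0
i=7: outside box; Z[7]=1 extend→box=[7,8)
i=8: outside box; Z[8]=0
i=9: outside box; Z[9]=0
i=10: outside box; Z[10]=5 extend→box=[10,15)
i=11: min(r-i=4, Z[1]=1)=1; Z[11]=1
i=12: min(r-i=3, Z[2]=0)=0; Z[12]=0
i=13: min(r-i=2, Z[3]=0)=0; Z[13]=0
i=14: min(r-i=1, Z[4]=0)=0; Z[14]=0
i=15: outside box; Z[15]=1 extend→box=[15,16)
i=16: outside box; Z[16]=0
i=17: outside box; Z[17]=4 extend→box=[17,21)
i=18: min(r-i=3, Z[1]=1)=1; Z[18]=1
i=19: min(r-i=2, Z[2]=0)=0; Z[19]=0
i=20: min(r-i=1, Z[3]=0)=0; Z[20]=0
i=21: outside box; Z[21]=0
i=22: outside box; Z[22]=0
i=23: outside box; Z[23]=4 extend→box=[23,27)
i=24: min(r-i=3, Z[1]=1)=1; Z[24]=1
i=25: min(r-i=2, Z[2]=0)=0; Z[25]=0
i=26: min(r-i=1, Z[3]=0)=0; Z[26]=0
i=27: outside box; Z[27]=0
i=28: outside box; Z[28]=1 extend→box=[28,29)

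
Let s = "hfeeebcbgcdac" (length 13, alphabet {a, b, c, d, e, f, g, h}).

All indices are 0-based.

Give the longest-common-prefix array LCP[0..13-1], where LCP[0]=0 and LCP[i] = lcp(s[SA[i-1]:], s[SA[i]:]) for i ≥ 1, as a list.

[0, 0, 1, 0, 1, 1, 0, 0, 1, 2, 0, 0, 0]

rank | idx | suffix
   0 |  11 | ac
   1 |   5 | bcbgcdac
   2 |   7 | bgcdac
   3 |  12 | c
   4 |   6 | cbgcdac
   5 |   9 | cdac
   6 |  10 | dac
   7 |   4 | ebcbgcdac
   8 |   3 | eebcbgcdac
   9 |   2 | eeebcbgcdac
  10 |   1 | feeebcbgcdac
  11 |   8 | gcdac
  12 |   0 | hfeeebcbgcdac

SA = [11, 5, 7, 12, 6, 9, 10, 4, 3, 2, 1, 8, 0]
[i] adj suffixes → lcp
  [1] 11/5 → 0 ('')
  [2] 5/7 → 1 ('b')
  [3] 7/12 → 0 ('')
  [4] 12/6 → 1 ('c')
  [5] 6/9 → 1 ('c')
  [6] 9/10 → 0 ('')
  [7] 10/4 → 0 ('')
  [8] 4/3 → 1 ('e')
  [9] 3/2 → 2 ('ee')
  [10] 2/1 → 0 ('')
  [11] 1/8 → 0 ('')
  [12] 8/0 → 0 ('')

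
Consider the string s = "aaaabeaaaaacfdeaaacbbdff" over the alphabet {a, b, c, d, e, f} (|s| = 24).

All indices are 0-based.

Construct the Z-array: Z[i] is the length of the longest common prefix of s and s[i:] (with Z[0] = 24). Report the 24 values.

Z[0]=24
i=1: i≥r, start 0; Z[1]=3 extend→box=[1,4)
i=2: min(r-i=2, Z[1]=3)=2; Z[2]=2
i=3: min(r-i=1, Z[2]=2)=1; Z[3]=1
i=4: i≥r, start 0; Z[4]=0
i=5: i≥r, start 0; Z[5]=0
i=6: i≥r, start 0; Z[6]=4 extend→box=[6,10)
i=7: min(r-i=3, Z[1]=3)=3; Z[7]=4 extend→box=[7,11)
i=8: min(r-i=3, Z[1]=3)=3; Z[8]=3
i=9: min(r-i=2, Z[2]=2)=2; Z[9]=2
i=10: min(r-i=1, Z[3]=1)=1; Z[10]=1
i=11: i≥r, start 0; Z[11]=0
i=12: i≥r, start 0; Z[12]=0
i=13: i≥r, start 0; Z[13]=0
i=14: i≥r, start 0; Z[14]=0
i=15: i≥r, start 0; Z[15]=3 extend→box=[15,18)
i=16: min(r-i=2, Z[1]=3)=2; Z[16]=2
i=17: min(r-i=1, Z[2]=2)=1; Z[17]=1
i=18: i≥r, start 0; Z[18]=0
i=19: i≥r, start 0; Z[19]=0
i=20: i≥r, start 0; Z[20]=0
i=21: i≥r, start 0; Z[21]=0
i=22: i≥r, start 0; Z[22]=0
i=23: i≥r, start 0; Z[23]=0

[24, 3, 2, 1, 0, 0, 4, 4, 3, 2, 1, 0, 0, 0, 0, 3, 2, 1, 0, 0, 0, 0, 0, 0]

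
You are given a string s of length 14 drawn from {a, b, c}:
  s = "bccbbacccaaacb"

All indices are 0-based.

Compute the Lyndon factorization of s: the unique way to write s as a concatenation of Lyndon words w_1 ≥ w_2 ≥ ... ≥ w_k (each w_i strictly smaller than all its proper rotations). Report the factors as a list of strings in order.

emit factor 1: 'bcc' (i=0, period=3)
emit factor 2: 'b' (i=3, period=1)
emit factor 3: 'b' (i=4, period=1)
emit factor 4: 'accc' (i=5, period=4)
emit factor 5: 'aaacb' (i=9, period=5)

["bcc", "b", "b", "accc", "aaacb"]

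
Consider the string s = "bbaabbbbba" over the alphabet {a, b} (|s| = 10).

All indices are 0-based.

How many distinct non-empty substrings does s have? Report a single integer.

38

sorted suffixes:
  #0 SA[0]=9  'a'
  #1 SA[1]=2  'aabbbbba'
  #2 SA[2]=3  'abbbbba'
  #3 SA[3]=8  'ba'
  #4 SA[4]=1  'baabbbbba'
  #5 SA[5]=7  'bba'
  #6 SA[6]=0  'bbaabbbbba'
  #7 SA[7]=6  'bbba'
  #8 SA[8]=5  'bbbba'
  #9 SA[9]=4  'bbbbba'

SA = [9, 2, 3, 8, 1, 7, 0, 6, 5, 4]
[i] adj suffixes → lcp
  [1] 9/2 → 1 ('a')
  [2] 2/3 → 1 ('a')
  [3] 3/8 → 0 ('')
  [4] 8/1 → 2 ('ba')
  [5] 1/7 → 1 ('b')
  [6] 7/0 → 3 ('bba')
  [7] 0/6 → 2 ('bb')
  [8] 6/5 → 3 ('bbb')
  [9] 5/4 → 4 ('bbbb')

n(n+1)/2 = 10·11/2 = 55
Σ LCP = 0 + 1 + 1 + 0 + 2 + 1 + 3 + 2 + 3 + 4 = 17
distinct = 55 − 17 = 38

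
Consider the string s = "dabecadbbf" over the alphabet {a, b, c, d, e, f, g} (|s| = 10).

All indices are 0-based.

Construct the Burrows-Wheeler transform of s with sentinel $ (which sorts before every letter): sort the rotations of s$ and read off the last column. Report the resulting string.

fdcdabe$abb

rank  rotation     last
    0  $dabecadbbf  f
    1  abecadbbf$d  d
    2  adbbf$dabec  c
    3  bbf$dabecad  d
    4  becadbbf$da  a
    5  bf$dabecadb  b
    6  cadbbf$dabe  e
    7  dabecadbbf$  $
    8  dbbf$dabeca  a
    9  ecadbbf$dab  b
   10  f$dabecadbb  b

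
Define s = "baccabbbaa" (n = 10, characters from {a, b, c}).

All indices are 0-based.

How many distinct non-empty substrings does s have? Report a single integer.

46

rank | idx | suffix
   0 |   9 | a
   1 |   8 | aa
   2 |   4 | abbbaa
   3 |   1 | accabbbaa
   4 |   7 | baa
   5 |   0 | baccabbbaa
   6 |   6 | bbaa
   7 |   5 | bbbaa
   8 |   3 | cabbbaa
   9 |   2 | ccabbbaa

SA = [9, 8, 4, 1, 7, 0, 6, 5, 3, 2]
[i] adj suffixes → lcp
  [1] 9/8 → 1 ('a')
  [2] 8/4 → 1 ('a')
  [3] 4/1 → 1 ('a')
  [4] 1/7 → 0 ('')
  [5] 7/0 → 2 ('ba')
  [6] 0/6 → 1 ('b')
  [7] 6/5 → 2 ('bb')
  [8] 5/3 → 0 ('')
  [9] 3/2 → 1 ('c')

n(n+1)/2 = 10·11/2 = 55
Σ LCP = 0 + 1 + 1 + 1 + 0 + 2 + 1 + 2 + 0 + 1 = 9
distinct = 55 − 9 = 46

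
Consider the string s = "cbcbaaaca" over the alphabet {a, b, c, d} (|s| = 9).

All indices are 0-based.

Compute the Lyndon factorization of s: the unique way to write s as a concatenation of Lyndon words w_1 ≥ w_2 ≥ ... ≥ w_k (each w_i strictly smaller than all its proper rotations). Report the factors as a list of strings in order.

emit factor 1: 'c' (i=0, period=1)
emit factor 2: 'bc' (i=1, period=2)
emit factor 3: 'b' (i=3, period=1)
emit factor 4: 'aaac' (i=4, period=4)
emit factor 5: 'a' (i=8, period=1)

["c", "bc", "b", "aaac", "a"]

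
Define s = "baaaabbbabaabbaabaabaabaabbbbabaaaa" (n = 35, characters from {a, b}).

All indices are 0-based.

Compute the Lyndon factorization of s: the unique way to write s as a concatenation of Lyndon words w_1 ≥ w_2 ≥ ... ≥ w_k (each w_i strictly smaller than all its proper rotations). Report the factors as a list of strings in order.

["b", "aaaabbbabaabbaabaabaabaabbbbab", "a", "a", "a", "a"]

emit factor 1: 'b' (i=0, period=1)
emit factor 2: 'aaaabbbabaabbaabaabaabaabbbbab' (i=1, period=30)
emit factor 3: 'a' (i=31, period=1)
emit factor 4: 'a' (i=32, period=1)
emit factor 5: 'a' (i=33, period=1)
emit factor 6: 'a' (i=34, period=1)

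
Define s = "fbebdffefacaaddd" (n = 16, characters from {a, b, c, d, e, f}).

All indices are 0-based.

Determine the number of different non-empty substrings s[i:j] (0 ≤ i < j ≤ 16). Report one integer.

rank→(start, suffix):
  0 → (11, 'aaddd')
  1 → (9, 'acaaddd')
  2 → (12, 'addd')
  3 → (3, 'bdffefacaaddd')
  4 → (1, 'bebdffefacaaddd')
  5 → (10, 'caaddd')
  6 → (15, 'd')
  7 → (14, 'dd')
  8 → (13, 'ddd')
  9 → (4, 'dffefacaaddd')
  10 → (2, 'ebdffefacaaddd')
  11 → (7, 'efacaaddd')
  12 → (8, 'facaaddd')
  13 → (0, 'fbebdffefacaaddd')
  14 → (6, 'fefacaaddd')
  15 → (5, 'ffefacaaddd')

SA = [11, 9, 12, 3, 1, 10, 15, 14, 13, 4, 2, 7, 8, 0, 6, 5]
i: (SA[i-1],SA[i]) lcp shared
  1: (11,9) 1 'a'
  2: (9,12) 1 'a'
  3: (12,3) 0 ''
  4: (3,1) 1 'b'
  5: (1,10) 0 ''
  6: (10,15) 0 ''
  7: (15,14) 1 'd'
  8: (14,13) 2 'dd'
  9: (13,4) 1 'd'
  10: (4,2) 0 ''
  11: (2,7) 1 'e'
  12: (7,8) 0 ''
  13: (8,0) 1 'f'
  14: (0,6) 1 'f'
  15: (6,5) 1 'f'

n(n+1)/2 = 16·17/2 = 136
Σ LCP = 0 + 1 + 1 + 0 + 1 + 0 + 0 + 1 + 2 + 1 + 0 + 1 + 0 + 1 + 1 + 1 = 11
distinct = 136 − 11 = 125

125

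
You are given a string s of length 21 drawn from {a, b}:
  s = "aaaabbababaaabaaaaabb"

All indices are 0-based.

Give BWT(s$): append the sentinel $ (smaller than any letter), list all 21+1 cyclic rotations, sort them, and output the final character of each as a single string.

bba$baaaaaabbaabaaabaa

rank  rotation                last
    0  $aaaabbababaaabaaaaabb  b
    1  aaaaabb$aaaabbababaaab  b
    2  aaaabb$aaaabbababaaaba  a
    3  aaaabbababaaabaaaaabb$  $
    4  aaabaaaaabb$aaaabbabab  b
    5  aaabb$aaaabbababaaabaa  a
    6  aaabbababaaabaaaaabb$a  a
    7  aabaaaaabb$aaaabbababa  a
    8  aabb$aaaabbababaaabaaa  a
    9  aabbababaaabaaaaabb$aa  a
   10  abaaaaabb$aaaabbababaa  a
   11  abaaabaaaaabb$aaaabbab  b
   12  ababaaabaaaaabb$aaaabb  b
   13  abb$aaaabbababaaabaaaa  a
   14  abbababaaabaaaaabb$aaa  a
   15  b$aaaabbababaaabaaaaab  b
   16  baaaaabb$aaaabbababaaa  a
   17  baaabaaaaabb$aaaabbaba  a
   18  babaaabaaaaabb$aaaabba  a
   19  bababaaabaaaaabb$aaaab  b
   20  bb$aaaabbababaaabaaaaa  a
   21  bbababaaabaaaaabb$aaaa  a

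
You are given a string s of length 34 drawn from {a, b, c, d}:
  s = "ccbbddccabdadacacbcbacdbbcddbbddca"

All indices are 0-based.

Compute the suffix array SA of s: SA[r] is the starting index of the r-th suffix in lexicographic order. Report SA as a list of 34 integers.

[33, 8, 13, 15, 20, 11, 19, 23, 28, 2, 17, 24, 9, 29, 3, 32, 7, 14, 18, 1, 16, 6, 0, 21, 25, 12, 10, 22, 27, 31, 5, 26, 30, 4]

sorted suffixes:
  #0 SA[0]=33  'a'
  #1 SA[1]=8  'abdadacacbcbacdbbcddbbddca'
  #2 SA[2]=13  'acacbcbacdbbcddbbddca'
  #3 SA[3]=15  'acbcbacdbbcddbbddca'
  #4 SA[4]=20  'acdbbcddbbddca'
  #5 SA[5]=11  'adacacbcbacdbbcddbbddca'
  #6 SA[6]=19  'bacdbbcddbbddca'
  #7 SA[7]=23  'bbcddbbddca'
  #8 SA[8]=28  'bbddca'
  #9 SA[9]=2  'bbddccabdadacacbcbacdbbcddbbddca'
  #10 SA[10]=17  'bcbacdbbcddbbddca'
  #11 SA[11]=24  'bcddbbddca'
  #12 SA[12]=9  'bdadacacbcbacdbbcddbbddca'
  #13 SA[13]=29  'bddca'
  #14 SA[14]=3  'bddccabdadacacbcbacdbbcddbbddca'
  #15 SA[15]=32  'ca'
  #16 SA[16]=7  'cabdadacacbcbacdbbcddbbddca'
  #17 SA[17]=14  'cacbcbacdbbcddbbddca'
  #18 SA[18]=18  'cbacdbbcddbbddca'
  #19 SA[19]=1  'cbbddccabdadacacbcbacdbbcddbbddca'
  #20 SA[20]=16  'cbcbacdbbcddbbddca'
  #21 SA[21]=6  'ccabdadacacbcbacdbbcddbbddca'
  #22 SA[22]=0  'ccbbddccabdadacacbcbacdbbcddbbddca'
  #23 SA[23]=21  'cdbbcddbbddca'
  #24 SA[24]=25  'cddbbddca'
  #25 SA[25]=12  'dacacbcbacdbbcddbbddca'
  #26 SA[26]=10  'dadacacbcbacdbbcddbbddca'
  #27 SA[27]=22  'dbbcddbbddca'
  #28 SA[28]=27  'dbbddca'
  #29 SA[29]=31  'dca'
  #30 SA[30]=5  'dccabdadacacbcbacdbbcddbbddca'
  #31 SA[31]=26  'ddbbddca'
  #32 SA[32]=30  'ddca'
  #33 SA[33]=4  'ddccabdadacacbcbacdbbcddbbddca'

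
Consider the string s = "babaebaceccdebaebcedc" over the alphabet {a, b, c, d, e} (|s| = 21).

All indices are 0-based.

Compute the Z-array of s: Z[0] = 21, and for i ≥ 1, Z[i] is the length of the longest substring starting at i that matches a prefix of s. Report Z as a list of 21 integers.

Z[0]=21
i=1: outside box; Z[1]=0
i=2: outside box; Z[2]=2 grow→box=[2,4)
i=3: min(r-i=1, Z[1]=0)=0; Z[3]=0
i=4: outside box; Z[4]=0
i=5: outside box; Z[5]=2 grow→box=[5,7)
i=6: min(r-i=1, Z[1]=0)=0; Z[6]=0
i=7: outside box; Z[7]=0
i=8: outside box; Z[8]=0
i=9: outside box; Z[9]=0
i=10: outside box; Z[10]=0
i=11: outside box; Z[11]=0
i=12: outside box; Z[12]=0
i=13: outside box; Z[13]=2 grow→box=[13,15)
i=14: min(r-i=1, Z[1]=0)=0; Z[14]=0
i=15: outside box; Z[15]=0
i=16: outside box; Z[16]=1 grow→box=[16,17)
i=17: outside box; Z[17]=0
i=18: outside box; Z[18]=0
i=19: outside box; Z[19]=0
i=20: outside box; Z[20]=0

[21, 0, 2, 0, 0, 2, 0, 0, 0, 0, 0, 0, 0, 2, 0, 0, 1, 0, 0, 0, 0]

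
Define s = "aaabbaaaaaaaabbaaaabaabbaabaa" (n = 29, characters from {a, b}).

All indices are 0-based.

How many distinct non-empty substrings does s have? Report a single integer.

sorted suffixes:
  #0 SA[0]=28  'a'
  #1 SA[1]=27  'aa'
  #2 SA[2]=5  'aaaaaaaabbaaaabaabbaabaa'
  #3 SA[3]=6  'aaaaaaabbaaaabaabbaabaa'
  #4 SA[4]=7  'aaaaaabbaaaabaabbaabaa'
  #5 SA[5]=8  'aaaaabbaaaabaabbaabaa'
  #6 SA[6]=15  'aaaabaabbaabaa'
  #7 SA[7]=9  'aaaabbaaaabaabbaabaa'
  #8 SA[8]=16  'aaabaabbaabaa'
  #9 SA[9]=0  'aaabbaaaaaaaabbaaaabaabbaabaa'
  #10 SA[10]=10  'aaabbaaaabaabbaabaa'
  #11 SA[11]=24  'aabaa'
  #12 SA[12]=17  'aabaabbaabaa'
  #13 SA[13]=1  'aabbaaaaaaaabbaaaabaabbaabaa'
  #14 SA[14]=11  'aabbaaaabaabbaabaa'
  #15 SA[15]=20  'aabbaabaa'
  #16 SA[16]=25  'abaa'
  #17 SA[17]=18  'abaabbaabaa'
  #18 SA[18]=2  'abbaaaaaaaabbaaaabaabbaabaa'
  #19 SA[19]=12  'abbaaaabaabbaabaa'
  #20 SA[20]=21  'abbaabaa'
  #21 SA[21]=26  'baa'
  #22 SA[22]=4  'baaaaaaaabbaaaabaabbaabaa'
  #23 SA[23]=14  'baaaabaabbaabaa'
  #24 SA[24]=23  'baabaa'
  #25 SA[25]=19  'baabbaabaa'
  #26 SA[26]=3  'bbaaaaaaaabbaaaabaabbaabaa'
  #27 SA[27]=13  'bbaaaabaabbaabaa'
  #28 SA[28]=22  'bbaabaa'

SA = [28, 27, 5, 6, 7, 8, 15, 9, 16, 0, 10, 24, 17, 1, 11, 20, 25, 18, 2, 12, 21, 26, 4, 14, 23, 19, 3, 13, 22]
i: (SA[i-1],SA[i]) lcp shared
  1: (28,27) 1 'a'
  2: (27,5) 2 'aa'
  3: (5,6) 7 'aaaaaaa'
  4: (6,7) 6 'aaaaaa'
  5: (7,8) 5 'aaaaa'
  6: (8,15) 4 'aaaa'
  7: (15,9) 5 'aaaab'
  8: (9,16) 3 'aaa'
  9: (16,0) 4 'aaab'
  10: (0,10) 9 'aaabbaaaa'
  11: (10,24) 2 'aa'
  12: (24,17) 5 'aabaa'
  13: (17,1) 3 'aab'
  14: (1,11) 8 'aabbaaaa'
  15: (11,20) 6 'aabbaa'
  16: (20,25) 1 'a'
  17: (25,18) 4 'abaa'
  18: (18,2) 2 'ab'
  19: (2,12) 7 'abbaaaa'
  20: (12,21) 5 'abbaa'
  21: (21,26) 0 ''
  22: (26,4) 3 'baa'
  23: (4,14) 5 'baaaa'
  24: (14,23) 3 'baa'
  25: (23,19) 4 'baab'
  26: (19,3) 1 'b'
  27: (3,13) 6 'bbaaaa'
  28: (13,22) 4 'bbaa'

n(n+1)/2 = 29·30/2 = 435
Σ LCP = 0 + 1 + 2 + 7 + 6 + 5 + 4 + 5 + 3 + 4 + 9 + 2 + 5 + 3 + 8 + 6 + 1 + 4 + 2 + 7 + 5 + 0 + 3 + 5 + 3 + 4 + 1 + 6 + 4 = 115
distinct = 435 − 115 = 320

320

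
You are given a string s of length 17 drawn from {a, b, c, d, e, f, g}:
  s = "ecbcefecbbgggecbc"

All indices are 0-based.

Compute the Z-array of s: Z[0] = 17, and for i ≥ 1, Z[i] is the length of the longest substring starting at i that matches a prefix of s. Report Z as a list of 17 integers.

Z[0]=17
i=1: fresh scan; Z[1]=0
i=2: fresh scan; Z[2]=0
i=3: fresh scan; Z[3]=0
i=4: fresh scan; Z[4]=1 extend→box=[4,5)
i=5: fresh scan; Z[5]=0
i=6: fresh scan; Z[6]=3 extend→box=[6,9)
i=7: min(r-i=2, Z[1]=0)=0; Z[7]=0
i=8: min(r-i=1, Z[2]=0)=0; Z[8]=0
i=9: fresh scan; Z[9]=0
i=10: fresh scan; Z[10]=0
i=11: fresh scan; Z[11]=0
i=12: fresh scan; Z[12]=0
i=13: fresh scan; Z[13]=4 extend→box=[13,17)
i=14: min(r-i=3, Z[1]=0)=0; Z[14]=0
i=15: min(r-i=2, Z[2]=0)=0; Z[15]=0
i=16: min(r-i=1, Z[3]=0)=0; Z[16]=0

[17, 0, 0, 0, 1, 0, 3, 0, 0, 0, 0, 0, 0, 4, 0, 0, 0]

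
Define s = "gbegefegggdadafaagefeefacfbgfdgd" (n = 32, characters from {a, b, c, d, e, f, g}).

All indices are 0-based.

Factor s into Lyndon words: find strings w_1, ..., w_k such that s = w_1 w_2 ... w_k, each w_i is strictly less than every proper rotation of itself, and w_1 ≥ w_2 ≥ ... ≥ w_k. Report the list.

emit factor 1: 'g' (i=0, period=1)
emit factor 2: 'begefegggd' (i=1, period=10)
emit factor 3: 'adaf' (i=11, period=4)
emit factor 4: 'aagefeefacfbgfdgd' (i=15, period=17)

["g", "begefegggd", "adaf", "aagefeefacfbgfdgd"]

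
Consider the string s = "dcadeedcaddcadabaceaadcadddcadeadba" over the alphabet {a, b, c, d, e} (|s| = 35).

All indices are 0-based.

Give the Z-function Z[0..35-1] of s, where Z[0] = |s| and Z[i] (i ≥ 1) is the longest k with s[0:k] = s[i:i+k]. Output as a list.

Z[0]=35
i=1: outside box; Z[1]=0
i=2: outside box; Z[2]=0
i=3: outside box; Z[3]=1 grow→box=[3,4)
i=4: outside box; Z[4]=0
i=5: outside box; Z[5]=0
i=6: outside box; Z[6]=4 grow→box=[6,10)
i=7: min(r-i=3, Z[1]=0)=0; Z[7]=0
i=8: min(r-i=2, Z[2]=0)=0; Z[8]=0
i=9: min(r-i=1, Z[3]=1)=1; Z[9]=1
i=10: outside box; Z[10]=4 grow→box=[10,14)
i=11: min(r-i=3, Z[1]=0)=0; Z[11]=0
i=12: min(r-i=2, Z[2]=0)=0; Z[12]=0
i=13: min(r-i=1, Z[3]=1)=1; Z[13]=1
i=14: outside box; Z[14]=0
i=15: outside box; Z[15]=0
i=16: outside box; Z[16]=0
i=17: outside box; Z[17]=0
i=18: outside box; Z[18]=0
i=19: outside box; Z[19]=0
i=20: outside box; Z[20]=0
i=21: outside box; Z[21]=4 grow→box=[21,25)
i=22: min(r-i=3, Z[1]=0)=0; Z[22]=0
i=23: min(r-i=2, Z[2]=0)=0; Z[23]=0
i=24: min(r-i=1, Z[3]=1)=1; Z[24]=1
i=25: outside box; Z[25]=1 grow→box=[25,26)
i=26: outside box; Z[26]=5 grow→box=[26,31)
i=27: min(r-i=4, Z[1]=0)=0; Z[27]=0
i=28: min(r-i=3, Z[2]=0)=0; Z[28]=0
i=29: min(r-i=2, Z[3]=1)=1; Z[29]=1
i=30: min(r-i=1, Z[4]=0)=0; Z[30]=0
i=31: outside box; Z[31]=0
i=32: outside box; Z[32]=1 grow→box=[32,33)
i=33: outside box; Z[33]=0
i=34: outside box; Z[34]=0

[35, 0, 0, 1, 0, 0, 4, 0, 0, 1, 4, 0, 0, 1, 0, 0, 0, 0, 0, 0, 0, 4, 0, 0, 1, 1, 5, 0, 0, 1, 0, 0, 1, 0, 0]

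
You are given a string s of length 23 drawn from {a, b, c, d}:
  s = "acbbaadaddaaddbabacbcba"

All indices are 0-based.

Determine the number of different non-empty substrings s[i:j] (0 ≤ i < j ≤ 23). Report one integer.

sorted suffixes:
  #0 SA[0]=22  'a'
  #1 SA[1]=4  'aadaddaaddbabacbcba'
  #2 SA[2]=10  'aaddbabacbcba'
  #3 SA[3]=15  'abacbcba'
  #4 SA[4]=0  'acbbaadaddaaddbabacbcba'
  #5 SA[5]=17  'acbcba'
  #6 SA[6]=5  'adaddaaddbabacbcba'
  #7 SA[7]=7  'addaaddbabacbcba'
  #8 SA[8]=11  'addbabacbcba'
  #9 SA[9]=21  'ba'
  #10 SA[10]=3  'baadaddaaddbabacbcba'
  #11 SA[11]=14  'babacbcba'
  #12 SA[12]=16  'bacbcba'
  #13 SA[13]=2  'bbaadaddaaddbabacbcba'
  #14 SA[14]=19  'bcba'
  #15 SA[15]=20  'cba'
  #16 SA[16]=1  'cbbaadaddaaddbabacbcba'
  #17 SA[17]=18  'cbcba'
  #18 SA[18]=9  'daaddbabacbcba'
  #19 SA[19]=6  'daddaaddbabacbcba'
  #20 SA[20]=13  'dbabacbcba'
  #21 SA[21]=8  'ddaaddbabacbcba'
  #22 SA[22]=12  'ddbabacbcba'

SA = [22, 4, 10, 15, 0, 17, 5, 7, 11, 21, 3, 14, 16, 2, 19, 20, 1, 18, 9, 6, 13, 8, 12]
[i] adj suffixes → lcp
  [1] 22/4 → 1 ('a')
  [2] 4/10 → 3 ('aad')
  [3] 10/15 → 1 ('a')
  [4] 15/0 → 1 ('a')
  [5] 0/17 → 3 ('acb')
  [6] 17/5 → 1 ('a')
  [7] 5/7 → 2 ('ad')
  [8] 7/11 → 3 ('add')
  [9] 11/21 → 0 ('')
  [10] 21/3 → 2 ('ba')
  [11] 3/14 → 2 ('ba')
  [12] 14/16 → 2 ('ba')
  [13] 16/2 → 1 ('b')
  [14] 2/19 → 1 ('b')
  [15] 19/20 → 0 ('')
  [16] 20/1 → 2 ('cb')
  [17] 1/18 → 2 ('cb')
  [18] 18/9 → 0 ('')
  [19] 9/6 → 2 ('da')
  [20] 6/13 → 1 ('d')
  [21] 13/8 → 1 ('d')
  [22] 8/12 → 2 ('dd')

n(n+1)/2 = 23·24/2 = 276
Σ LCP = 0 + 1 + 3 + 1 + 1 + 3 + 1 + 2 + 3 + 0 + 2 + 2 + 2 + 1 + 1 + 0 + 2 + 2 + 0 + 2 + 1 + 1 + 2 = 33
distinct = 276 − 33 = 243

243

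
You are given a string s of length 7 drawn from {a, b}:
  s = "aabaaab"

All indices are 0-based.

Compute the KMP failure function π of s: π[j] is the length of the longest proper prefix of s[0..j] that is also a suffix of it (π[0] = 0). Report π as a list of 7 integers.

[0, 1, 0, 1, 2, 2, 3]

π[0] = 0
j=1 s[j]='a': π[1]=1 (border 'a')
j=2 s[j]='b': k: 1→0; π[2]=0 (border '')
j=3 s[j]='a': π[3]=1 (border 'a')
j=4 s[j]='a': π[4]=2 (border 'aa')
j=5 s[j]='a': k: 2→1; π[5]=2 (border 'aa')
j=6 s[j]='b': π[6]=3 (border 'aab')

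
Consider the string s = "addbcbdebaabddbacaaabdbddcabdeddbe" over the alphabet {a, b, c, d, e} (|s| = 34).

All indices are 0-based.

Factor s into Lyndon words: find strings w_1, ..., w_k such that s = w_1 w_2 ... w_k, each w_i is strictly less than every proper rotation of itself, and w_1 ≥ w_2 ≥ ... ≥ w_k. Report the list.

emit factor 1: 'addbcbdeb' (i=0, period=9)
emit factor 2: 'aabddbac' (i=9, period=8)
emit factor 3: 'aaabdbddcabdeddbe' (i=17, period=17)

["addbcbdeb", "aabddbac", "aaabdbddcabdeddbe"]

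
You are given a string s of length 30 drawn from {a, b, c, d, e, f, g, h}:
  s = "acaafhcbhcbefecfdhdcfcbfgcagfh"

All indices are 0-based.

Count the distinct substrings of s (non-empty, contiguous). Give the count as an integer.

436

rank→(start, suffix):
  0 → (2, 'aafhcbhcbefecfdhdcfcbfgcagfh')
  1 → (0, 'acaafhcbhcbefecfdhdcfcbfgcagfh')
  2 → (3, 'afhcbhcbefecfdhdcfcbfgcagfh')
  3 → (26, 'agfh')
  4 → (10, 'befecfdhdcfcbfgcagfh')
  5 → (22, 'bfgcagfh')
  6 → (7, 'bhcbefecfdhdcfcbfgcagfh')
  7 → (1, 'caafhcbhcbefecfdhdcfcbfgcagfh')
  8 → (25, 'cagfh')
  9 → (9, 'cbefecfdhdcfcbfgcagfh')
  10 → (21, 'cbfgcagfh')
  11 → (6, 'cbhcbefecfdhdcfcbfgcagfh')
  12 → (19, 'cfcbfgcagfh')
  13 → (14, 'cfdhdcfcbfgcagfh')
  14 → (18, 'dcfcbfgcagfh')
  15 → (16, 'dhdcfcbfgcagfh')
  16 → (13, 'ecfdhdcfcbfgcagfh')
  17 → (11, 'efecfdhdcfcbfgcagfh')
  18 → (20, 'fcbfgcagfh')
  19 → (15, 'fdhdcfcbfgcagfh')
  20 → (12, 'fecfdhdcfcbfgcagfh')
  21 → (23, 'fgcagfh')
  22 → (28, 'fh')
  23 → (4, 'fhcbhcbefecfdhdcfcbfgcagfh')
  24 → (24, 'gcagfh')
  25 → (27, 'gfh')
  26 → (29, 'h')
  27 → (8, 'hcbefecfdhdcfcbfgcagfh')
  28 → (5, 'hcbhcbefecfdhdcfcbfgcagfh')
  29 → (17, 'hdcfcbfgcagfh')

SA = [2, 0, 3, 26, 10, 22, 7, 1, 25, 9, 21, 6, 19, 14, 18, 16, 13, 11, 20, 15, 12, 23, 28, 4, 24, 27, 29, 8, 5, 17]
i: (SA[i-1],SA[i]) lcp shared
  1: (2,0) 1 'a'
  2: (0,3) 1 'a'
  3: (3,26) 1 'a'
  4: (26,10) 0 ''
  5: (10,22) 1 'b'
  6: (22,7) 1 'b'
  7: (7,1) 0 ''
  8: (1,25) 2 'ca'
  9: (25,9) 1 'c'
  10: (9,21) 2 'cb'
  11: (21,6) 2 'cb'
  12: (6,19) 1 'c'
  13: (19,14) 2 'cf'
  14: (14,18) 0 ''
  15: (18,16) 1 'd'
  16: (16,13) 0 ''
  17: (13,11) 1 'e'
  18: (11,20) 0 ''
  19: (20,15) 1 'f'
  20: (15,12) 1 'f'
  21: (12,23) 1 'f'
  22: (23,28) 1 'f'
  23: (28,4) 2 'fh'
  24: (4,24) 0 ''
  25: (24,27) 1 'g'
  26: (27,29) 0 ''
  27: (29,8) 1 'h'
  28: (8,5) 3 'hcb'
  29: (5,17) 1 'h'

n(n+1)/2 = 30·31/2 = 465
Σ LCP = 0 + 1 + 1 + 1 + 0 + 1 + 1 + 0 + 2 + 1 + 2 + 2 + 1 + 2 + 0 + 1 + 0 + 1 + 0 + 1 + 1 + 1 + 1 + 2 + 0 + 1 + 0 + 1 + 3 + 1 = 29
distinct = 465 − 29 = 436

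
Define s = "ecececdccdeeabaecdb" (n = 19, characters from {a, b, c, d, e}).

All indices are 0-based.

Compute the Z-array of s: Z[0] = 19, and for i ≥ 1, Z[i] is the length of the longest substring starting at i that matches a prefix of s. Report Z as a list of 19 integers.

[19, 0, 4, 0, 2, 0, 0, 0, 0, 0, 1, 1, 0, 0, 0, 2, 0, 0, 0]

Z[0]=19
i=1: i≥r, start 0; Z[1]=0
i=2: i≥r, start 0; Z[2]=4 scan→box=[2,6)
i=3: min(r-i=3, Z[1]=0)=0; Z[3]=0
i=4: min(r-i=2, Z[2]=4)=2; Z[4]=2
i=5: min(r-i=1, Z[3]=0)=0; Z[5]=0
i=6: i≥r, start 0; Z[6]=0
i=7: i≥r, start 0; Z[7]=0
i=8: i≥r, start 0; Z[8]=0
i=9: i≥r, start 0; Z[9]=0
i=10: i≥r, start 0; Z[10]=1 scan→box=[10,11)
i=11: i≥r, start 0; Z[11]=1 scan→box=[11,12)
i=12: i≥r, start 0; Z[12]=0
i=13: i≥r, start 0; Z[13]=0
i=14: i≥r, start 0; Z[14]=0
i=15: i≥r, start 0; Z[15]=2 scan→box=[15,17)
i=16: min(r-i=1, Z[1]=0)=0; Z[16]=0
i=17: i≥r, start 0; Z[17]=0
i=18: i≥r, start 0; Z[18]=0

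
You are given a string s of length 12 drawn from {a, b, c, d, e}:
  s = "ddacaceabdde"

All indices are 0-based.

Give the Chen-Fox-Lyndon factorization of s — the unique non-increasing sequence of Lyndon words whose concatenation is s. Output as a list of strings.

["d", "d", "acace", "abdde"]

emit factor 1: 'd' (i=0, period=1)
emit factor 2: 'd' (i=1, period=1)
emit factor 3: 'acace' (i=2, period=5)
emit factor 4: 'abdde' (i=7, period=5)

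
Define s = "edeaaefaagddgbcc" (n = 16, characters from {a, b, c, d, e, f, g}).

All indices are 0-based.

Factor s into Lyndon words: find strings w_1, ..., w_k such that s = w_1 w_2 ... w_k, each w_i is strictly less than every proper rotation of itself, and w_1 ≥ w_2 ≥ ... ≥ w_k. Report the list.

emit factor 1: 'e' (i=0, period=1)
emit factor 2: 'de' (i=1, period=2)
emit factor 3: 'aaefaagddgbcc' (i=3, period=13)

["e", "de", "aaefaagddgbcc"]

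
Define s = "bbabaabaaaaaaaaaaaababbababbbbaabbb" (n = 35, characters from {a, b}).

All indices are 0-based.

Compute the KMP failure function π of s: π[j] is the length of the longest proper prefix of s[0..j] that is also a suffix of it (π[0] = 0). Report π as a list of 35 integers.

[0, 1, 0, 1, 0, 0, 1, 0, 0, 0, 0, 0, 0, 0, 0, 0, 0, 0, 0, 1, 0, 1, 2, 3, 4, 5, 1, 2, 2, 2, 3, 0, 1, 2, 2]

π[0] = 0
j=1 s[j]='b': π[1]=1 (border 'b')
j=2 s[j]='a': k: 1→0; π[2]=0 (border '')
j=3 s[j]='b': π[3]=1 (border 'b')
j=4 s[j]='a': k: 1→0; π[4]=0 (border '')
j=5 s[j]='a': π[5]=0 (border '')
j=6 s[j]='b': π[6]=1 (border 'b')
j=7 s[j]='a': k: 1→0; π[7]=0 (border '')
j=8 s[j]='a': π[8]=0 (border '')
j=9 s[j]='a': π[9]=0 (border '')
j=10 s[j]='a': π[10]=0 (border '')
j=11 s[j]='a': π[11]=0 (border '')
j=12 s[j]='a': π[12]=0 (border '')
j=13 s[j]='a': π[13]=0 (border '')
j=14 s[j]='a': π[14]=0 (border '')
j=15 s[j]='a': π[15]=0 (border '')
j=16 s[j]='a': π[16]=0 (border '')
j=17 s[j]='a': π[17]=0 (border '')
j=18 s[j]='a': π[18]=0 (border '')
j=19 s[j]='b': π[19]=1 (border 'b')
j=20 s[j]='a': k: 1→0; π[20]=0 (border '')
j=21 s[j]='b': π[21]=1 (border 'b')
j=22 s[j]='b': π[22]=2 (border 'bb')
j=23 s[j]='a': π[23]=3 (border 'bba')
j=24 s[j]='b': π[24]=4 (border 'bbab')
j=25 s[j]='a': π[25]=5 (border 'bbaba')
j=26 s[j]='b': k: 5→0; π[26]=1 (border 'b')
j=27 s[j]='b': π[27]=2 (border 'bb')
j=28 s[j]='b': k: 2→1; π[28]=2 (border 'bb')
j=29 s[j]='b': k: 2→1; π[29]=2 (border 'bb')
j=30 s[j]='a': π[30]=3 (border 'bba')
j=31 s[j]='a': k: 3→0; π[31]=0 (border '')
j=32 s[j]='b': π[32]=1 (border 'b')
j=33 s[j]='b': π[33]=2 (border 'bb')
j=34 s[j]='b': k: 2→1; π[34]=2 (border 'bb')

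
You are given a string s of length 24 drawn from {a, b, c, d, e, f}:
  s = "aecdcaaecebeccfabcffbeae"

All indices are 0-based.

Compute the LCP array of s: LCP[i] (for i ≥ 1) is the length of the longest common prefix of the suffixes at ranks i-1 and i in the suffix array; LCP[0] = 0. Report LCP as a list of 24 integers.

sorted suffixes:
  #0 SA[0]=5  'aaecebeccfabcffbeae'
  #1 SA[1]=15  'abcffbeae'
  #2 SA[2]=22  'ae'
  #3 SA[3]=0  'aecdcaaecebeccfabcffbeae'
  #4 SA[4]=6  'aecebeccfabcffbeae'
  #5 SA[5]=16  'bcffbeae'
  #6 SA[6]=20  'beae'
  #7 SA[7]=10  'beccfabcffbeae'
  #8 SA[8]=4  'caaecebeccfabcffbeae'
  #9 SA[9]=12  'ccfabcffbeae'
  #10 SA[10]=2  'cdcaaecebeccfabcffbeae'
  #11 SA[11]=8  'cebeccfabcffbeae'
  #12 SA[12]=13  'cfabcffbeae'
  #13 SA[13]=17  'cffbeae'
  #14 SA[14]=3  'dcaaecebeccfabcffbeae'
  #15 SA[15]=23  'e'
  #16 SA[16]=21  'eae'
  #17 SA[17]=9  'ebeccfabcffbeae'
  #18 SA[18]=11  'eccfabcffbeae'
  #19 SA[19]=1  'ecdcaaecebeccfabcffbeae'
  #20 SA[20]=7  'ecebeccfabcffbeae'
  #21 SA[21]=14  'fabcffbeae'
  #22 SA[22]=19  'fbeae'
  #23 SA[23]=18  'ffbeae'

SA = [5, 15, 22, 0, 6, 16, 20, 10, 4, 12, 2, 8, 13, 17, 3, 23, 21, 9, 11, 1, 7, 14, 19, 18]
rank  pair      lcp
   1  s[5:],s[15:]  1  'a'
   2  s[15:],s[22:]  1  'a'
   3  s[22:],s[0:]  2  'ae'
   4  s[0:],s[6:]  3  'aec'
   5  s[6:],s[16:]  0  ''
   6  s[16:],s[20:]  1  'b'
   7  s[20:],s[10:]  2  'be'
   8  s[10:],s[4:]  0  ''
   9  s[4:],s[12:]  1  'c'
  10  s[12:],s[2:]  1  'c'
  11  s[2:],s[8:]  1  'c'
  12  s[8:],s[13:]  1  'c'
  13  s[13:],s[17:]  2  'cf'
  14  s[17:],s[3:]  0  ''
  15  s[3:],s[23:]  0  ''
  16  s[23:],s[21:]  1  'e'
  17  s[21:],s[9:]  1  'e'
  18  s[9:],s[11:]  1  'e'
  19  s[11:],s[1:]  2  'ec'
  20  s[1:],s[7:]  2  'ec'
  21  s[7:],s[14:]  0  ''
  22  s[14:],s[19:]  1  'f'
  23  s[19:],s[18:]  1  'f'

[0, 1, 1, 2, 3, 0, 1, 2, 0, 1, 1, 1, 1, 2, 0, 0, 1, 1, 1, 2, 2, 0, 1, 1]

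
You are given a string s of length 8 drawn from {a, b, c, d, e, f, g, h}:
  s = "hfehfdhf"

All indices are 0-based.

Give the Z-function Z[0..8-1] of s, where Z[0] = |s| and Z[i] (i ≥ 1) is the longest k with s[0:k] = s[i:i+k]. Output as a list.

[8, 0, 0, 2, 0, 0, 2, 0]

Z[0]=8
i=1: i≥r, start 0; Z[1]=0
i=2: i≥r, start 0; Z[2]=0
i=3: i≥r, start 0; Z[3]=2 extend→box=[3,5)
i=4: min(r-i=1, Z[1]=0)=0; Z[4]=0
i=5: i≥r, start 0; Z[5]=0
i=6: i≥r, start 0; Z[6]=2 extend→box=[6,8)
i=7: min(r-i=1, Z[1]=0)=0; Z[7]=0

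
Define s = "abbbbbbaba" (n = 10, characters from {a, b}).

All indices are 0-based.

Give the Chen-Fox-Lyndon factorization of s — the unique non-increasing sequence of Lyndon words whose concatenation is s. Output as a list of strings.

emit factor 1: 'abbbbbb' (i=0, period=7)
emit factor 2: 'ab' (i=7, period=2)
emit factor 3: 'a' (i=9, period=1)

["abbbbbb", "ab", "a"]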